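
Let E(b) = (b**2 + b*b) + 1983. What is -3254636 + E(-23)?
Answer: -3251595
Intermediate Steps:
E(b) = 1983 + 2*b**2 (E(b) = (b**2 + b**2) + 1983 = 2*b**2 + 1983 = 1983 + 2*b**2)
-3254636 + E(-23) = -3254636 + (1983 + 2*(-23)**2) = -3254636 + (1983 + 2*529) = -3254636 + (1983 + 1058) = -3254636 + 3041 = -3251595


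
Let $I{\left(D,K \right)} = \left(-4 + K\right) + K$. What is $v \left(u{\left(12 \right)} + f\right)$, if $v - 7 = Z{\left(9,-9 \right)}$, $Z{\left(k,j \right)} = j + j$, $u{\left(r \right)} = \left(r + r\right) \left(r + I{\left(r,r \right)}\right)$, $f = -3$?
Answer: $-8415$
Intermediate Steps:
$I{\left(D,K \right)} = -4 + 2 K$
$u{\left(r \right)} = 2 r \left(-4 + 3 r\right)$ ($u{\left(r \right)} = \left(r + r\right) \left(r + \left(-4 + 2 r\right)\right) = 2 r \left(-4 + 3 r\right)$)
$Z{\left(k,j \right)} = 2 j$
$v = -11$ ($v = 7 + 2 \left(-9\right) = 7 - 18 = -11$)
$v \left(u{\left(12 \right)} + f\right) = - 11 \left(2 \cdot 12 \left(-4 + 3 \cdot 12\right) - 3\right) = - 11 \left(2 \cdot 12 \left(-4 + 36\right) - 3\right) = - 11 \left(2 \cdot 12 \cdot 32 - 3\right) = - 11 \left(768 - 3\right) = \left(-11\right) 765 = -8415$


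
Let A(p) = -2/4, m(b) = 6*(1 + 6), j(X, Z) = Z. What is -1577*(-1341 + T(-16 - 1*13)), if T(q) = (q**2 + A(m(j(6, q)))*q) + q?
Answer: 1622733/2 ≈ 8.1137e+5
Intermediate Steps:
m(b) = 42 (m(b) = 6*7 = 42)
A(p) = -1/2 (A(p) = -2*1/4 = -1/2)
T(q) = q**2 + q/2 (T(q) = (q**2 - q/2) + q = q**2 + q/2)
-1577*(-1341 + T(-16 - 1*13)) = -1577*(-1341 + (-16 - 1*13)*(1/2 + (-16 - 1*13))) = -1577*(-1341 + (-16 - 13)*(1/2 + (-16 - 13))) = -1577*(-1341 - 29*(1/2 - 29)) = -1577*(-1341 - 29*(-57/2)) = -1577*(-1341 + 1653/2) = -1577*(-1029/2) = 1622733/2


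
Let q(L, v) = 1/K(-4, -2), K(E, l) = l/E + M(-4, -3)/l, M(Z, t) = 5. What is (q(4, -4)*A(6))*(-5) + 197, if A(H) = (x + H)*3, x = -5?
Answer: 409/2 ≈ 204.50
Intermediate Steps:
A(H) = -15 + 3*H (A(H) = (-5 + H)*3 = -15 + 3*H)
K(E, l) = 5/l + l/E (K(E, l) = l/E + 5/l = 5/l + l/E)
q(L, v) = -½ (q(L, v) = 1/(5/(-2) - 2/(-4)) = 1/(5*(-½) - 2*(-¼)) = 1/(-5/2 + ½) = 1/(-2) = -½)
(q(4, -4)*A(6))*(-5) + 197 = -(-15 + 3*6)/2*(-5) + 197 = -(-15 + 18)/2*(-5) + 197 = -½*3*(-5) + 197 = -3/2*(-5) + 197 = 15/2 + 197 = 409/2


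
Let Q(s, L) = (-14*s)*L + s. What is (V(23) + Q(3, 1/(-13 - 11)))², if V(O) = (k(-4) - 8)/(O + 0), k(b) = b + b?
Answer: 139129/8464 ≈ 16.438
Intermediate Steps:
k(b) = 2*b
Q(s, L) = s - 14*L*s (Q(s, L) = -14*L*s + s = s - 14*L*s)
V(O) = -16/O (V(O) = (2*(-4) - 8)/(O + 0) = (-8 - 8)/O = -16/O)
(V(23) + Q(3, 1/(-13 - 11)))² = (-16/23 + 3*(1 - 14/(-13 - 11)))² = (-16*1/23 + 3*(1 - 14/(-24)))² = (-16/23 + 3*(1 - 14*(-1/24)))² = (-16/23 + 3*(1 + 7/12))² = (-16/23 + 3*(19/12))² = (-16/23 + 19/4)² = (373/92)² = 139129/8464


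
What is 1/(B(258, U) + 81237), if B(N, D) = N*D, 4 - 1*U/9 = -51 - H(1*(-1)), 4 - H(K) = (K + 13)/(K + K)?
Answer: 1/232167 ≈ 4.3072e-6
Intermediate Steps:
H(K) = 4 - (13 + K)/(2*K) (H(K) = 4 - (K + 13)/(K + K) = 4 - (13 + K)/(2*K))
U = 585 (U = 36 - 9*(-51 - (-13 + 7*(1*(-1)))/(2*(1*(-1)))) = 36 - 9*(-51 - (-13 + 7*(-1))/(2*(-1))) = 36 - 9*(-51 - (-1)*(-13 - 7)/2) = 36 - 9*(-51 - (-1)*(-20)/2) = 36 - 9*(-51 - 1*10) = 36 - 9*(-51 - 10) = 36 - 9*(-61) = 36 + 549 = 585)
B(N, D) = D*N
1/(B(258, U) + 81237) = 1/(585*258 + 81237) = 1/(150930 + 81237) = 1/232167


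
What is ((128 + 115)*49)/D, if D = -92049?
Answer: -3969/30683 ≈ -0.12935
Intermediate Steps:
((128 + 115)*49)/D = ((128 + 115)*49)/(-92049) = (243*49)*(-1/92049) = 11907*(-1/92049) = -3969/30683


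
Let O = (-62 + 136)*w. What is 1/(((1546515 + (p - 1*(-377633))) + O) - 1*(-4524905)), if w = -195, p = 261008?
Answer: 1/6695631 ≈ 1.4935e-7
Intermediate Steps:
O = -14430 (O = (-62 + 136)*(-195) = 74*(-195) = -14430)
1/(((1546515 + (p - 1*(-377633))) + O) - 1*(-4524905)) = 1/(((1546515 + (261008 - 1*(-377633))) - 14430) - 1*(-4524905)) = 1/(((1546515 + (261008 + 377633)) - 14430) + 4524905) = 1/(((1546515 + 638641) - 14430) + 4524905) = 1/((2185156 - 14430) + 4524905) = 1/(2170726 + 4524905) = 1/6695631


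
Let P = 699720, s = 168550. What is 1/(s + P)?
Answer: 1/868270 ≈ 1.1517e-6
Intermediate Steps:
1/(s + P) = 1/(168550 + 699720) = 1/868270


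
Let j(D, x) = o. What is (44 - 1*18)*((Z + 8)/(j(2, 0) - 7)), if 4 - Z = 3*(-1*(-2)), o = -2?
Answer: -52/3 ≈ -17.333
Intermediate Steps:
j(D, x) = -2
Z = -2 (Z = 4 - 3*(-1*(-2)) = 4 - 3*2 = 4 - 1*6 = 4 - 6 = -2)
(44 - 1*18)*((Z + 8)/(j(2, 0) - 7)) = (44 - 1*18)*((-2 + 8)/(-2 - 7)) = (44 - 18)*(6/(-9)) = 26*(6*(-1/9)) = 26*(-2/3) = -52/3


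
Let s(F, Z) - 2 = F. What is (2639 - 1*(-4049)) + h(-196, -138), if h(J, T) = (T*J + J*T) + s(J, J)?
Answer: 60590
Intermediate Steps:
s(F, Z) = 2 + F
h(J, T) = 2 + J + 2*J*T (h(J, T) = (T*J + J*T) + (2 + J) = (J*T + J*T) + (2 + J) = 2*J*T + (2 + J) = 2 + J + 2*J*T)
(2639 - 1*(-4049)) + h(-196, -138) = (2639 - 1*(-4049)) + (2 - 196 + 2*(-196)*(-138)) = (2639 + 4049) + (2 - 196 + 54096) = 6688 + 53902 = 60590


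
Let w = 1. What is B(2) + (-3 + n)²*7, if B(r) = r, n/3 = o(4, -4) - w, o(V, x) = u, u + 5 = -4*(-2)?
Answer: 65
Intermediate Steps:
u = 3 (u = -5 - 4*(-2) = -5 + 8 = 3)
o(V, x) = 3
n = 6 (n = 3*(3 - 1*1) = 3*(3 - 1) = 3*2 = 6)
B(2) + (-3 + n)²*7 = 2 + (-3 + 6)²*7 = 2 + 3²*7 = 2 + 9*7 = 2 + 63 = 65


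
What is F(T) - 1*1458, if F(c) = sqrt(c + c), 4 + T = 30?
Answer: -1458 + 2*sqrt(13) ≈ -1450.8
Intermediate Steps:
T = 26 (T = -4 + 30 = 26)
F(c) = sqrt(2)*sqrt(c) (F(c) = sqrt(2*c) = sqrt(2)*sqrt(c))
F(T) - 1*1458 = sqrt(2)*sqrt(26) - 1*1458 = 2*sqrt(13) - 1458 = -1458 + 2*sqrt(13)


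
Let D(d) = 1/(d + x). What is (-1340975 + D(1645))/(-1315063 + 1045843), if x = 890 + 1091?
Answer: 1620791783/325397240 ≈ 4.9810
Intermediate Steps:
x = 1981
D(d) = 1/(1981 + d) (D(d) = 1/(d + 1981) = 1/(1981 + d))
(-1340975 + D(1645))/(-1315063 + 1045843) = (-1340975 + 1/(1981 + 1645))/(-1315063 + 1045843) = (-1340975 + 1/3626)/(-269220) = (-1340975 + 1/3626)*(-1/269220) = -4862375349/3626*(-1/269220) = 1620791783/325397240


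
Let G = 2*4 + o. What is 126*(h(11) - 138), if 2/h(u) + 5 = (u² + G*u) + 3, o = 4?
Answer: -4364136/251 ≈ -17387.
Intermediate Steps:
G = 12 (G = 2*4 + 4 = 8 + 4 = 12)
h(u) = 2/(-2 + u² + 12*u) (h(u) = 2/(-5 + ((u² + 12*u) + 3)) = 2/(-5 + (3 + u² + 12*u)) = 2/(-2 + u² + 12*u))
126*(h(11) - 138) = 126*(2/(-2 + 11² + 12*11) - 138) = 126*(2/(-2 + 121 + 132) - 138) = 126*(2/251 - 138) = 126*(-34636/251) = -4364136/251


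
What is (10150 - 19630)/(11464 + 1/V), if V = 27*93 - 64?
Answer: -7732520/9350803 ≈ -0.82694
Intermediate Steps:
V = 2447 (V = 2511 - 64 = 2447)
(10150 - 19630)/(11464 + 1/V) = (10150 - 19630)/(11464 + 1/2447) = -9480/(11464 + 1/2447) = -9480/28052409/2447 = -9480*2447/28052409 = -7732520/9350803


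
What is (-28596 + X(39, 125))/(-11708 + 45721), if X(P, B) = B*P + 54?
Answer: -3381/4859 ≈ -0.69582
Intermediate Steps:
X(P, B) = 54 + B*P
(-28596 + X(39, 125))/(-11708 + 45721) = (-28596 + (54 + 125*39))/(-11708 + 45721) = (-28596 + (54 + 4875))/34013 = (-28596 + 4929)*(1/34013) = -23667*1/34013 = -3381/4859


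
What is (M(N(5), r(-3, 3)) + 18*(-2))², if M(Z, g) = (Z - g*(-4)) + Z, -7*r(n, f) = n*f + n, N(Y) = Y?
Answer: 17956/49 ≈ 366.45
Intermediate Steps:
r(n, f) = -n/7 - f*n/7 (r(n, f) = -(n*f + n)/7 = -(f*n + n)/7 = -(n + f*n)/7 = -n/7 - f*n/7)
M(Z, g) = 2*Z + 4*g (M(Z, g) = (Z + 4*g) + Z = 2*Z + 4*g)
(M(N(5), r(-3, 3)) + 18*(-2))² = ((2*5 + 4*(-⅐*(-3)*(1 + 3))) + 18*(-2))² = ((10 + 4*(-⅐*(-3)*4)) - 36)² = ((10 + 4*(12/7)) - 36)² = ((10 + 48/7) - 36)² = (118/7 - 36)² = (-134/7)² = 17956/49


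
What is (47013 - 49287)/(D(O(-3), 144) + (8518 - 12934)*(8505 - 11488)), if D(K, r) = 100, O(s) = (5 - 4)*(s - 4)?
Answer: -1137/6586514 ≈ -0.00017263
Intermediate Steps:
O(s) = -4 + s (O(s) = 1*(-4 + s) = -4 + s)
(47013 - 49287)/(D(O(-3), 144) + (8518 - 12934)*(8505 - 11488)) = (47013 - 49287)/(100 + (8518 - 12934)*(8505 - 11488)) = -2274/(100 - 4416*(-2983)) = -2274/(100 + 13172928) = -2274/13173028 = -2274*1/13173028 = -1137/6586514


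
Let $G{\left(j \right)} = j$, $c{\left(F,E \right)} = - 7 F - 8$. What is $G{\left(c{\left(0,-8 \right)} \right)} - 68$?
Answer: $-76$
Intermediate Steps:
$c{\left(F,E \right)} = -8 - 7 F$
$G{\left(c{\left(0,-8 \right)} \right)} - 68 = \left(-8 - 0\right) - 68 = \left(-8 + 0\right) - 68 = -8 - 68 = -76$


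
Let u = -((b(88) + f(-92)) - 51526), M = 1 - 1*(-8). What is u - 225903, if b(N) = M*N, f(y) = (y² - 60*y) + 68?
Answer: -189221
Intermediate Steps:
M = 9 (M = 1 + 8 = 9)
f(y) = 68 + y² - 60*y
b(N) = 9*N
u = 36682 (u = -((9*88 + (68 + (-92)² - 60*(-92))) - 51526) = -((792 + (68 + 8464 + 5520)) - 51526) = -((792 + 14052) - 51526) = -(14844 - 51526) = -1*(-36682) = 36682)
u - 225903 = 36682 - 225903 = -189221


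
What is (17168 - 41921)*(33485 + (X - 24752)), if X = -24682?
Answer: 394785597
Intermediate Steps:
(17168 - 41921)*(33485 + (X - 24752)) = (17168 - 41921)*(33485 + (-24682 - 24752)) = -24753*(33485 - 49434) = -24753*(-15949) = 394785597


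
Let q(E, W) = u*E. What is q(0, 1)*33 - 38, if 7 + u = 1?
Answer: -38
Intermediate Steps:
u = -6 (u = -7 + 1 = -6)
q(E, W) = -6*E
q(0, 1)*33 - 38 = -6*0*33 - 38 = 0*33 - 38 = 0 - 38 = -38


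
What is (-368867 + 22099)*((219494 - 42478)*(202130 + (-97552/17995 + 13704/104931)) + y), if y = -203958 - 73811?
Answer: -7809117935284353006068048/629411115 ≈ -1.2407e+16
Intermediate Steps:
y = -277769
(-368867 + 22099)*((219494 - 42478)*(202130 + (-97552/17995 + 13704/104931)) + y) = (-368867 + 22099)*((219494 - 42478)*(202130 + (-97552/17995 + 13704/104931)) - 277769) = -346768*(177016*(202130 + (-97552*1/17995 + 13704*(1/104931))) - 277769) = -346768*(177016*(202130 + (-97552/17995 + 4568/34977)) - 277769) = -346768*(177016*(202130 - 3329875144/629411115) - 277769) = -346768*(177016*(127219538799806/629411115) - 277769) = -346768*(22519893880186458896/629411115 - 277769) = -346768*22519719049290456461/629411115 = -7809117935284353006068048/629411115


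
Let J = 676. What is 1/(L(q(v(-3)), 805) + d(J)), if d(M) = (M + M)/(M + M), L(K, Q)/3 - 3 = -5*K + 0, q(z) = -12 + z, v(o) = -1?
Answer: 1/205 ≈ 0.0048781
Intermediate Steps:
L(K, Q) = 9 - 15*K (L(K, Q) = 9 + 3*(-5*K + 0) = 9 + 3*(-5*K) = 9 - 15*K)
d(M) = 1 (d(M) = (2*M)/((2*M)) = (2*M)*(1/(2*M)) = 1)
1/(L(q(v(-3)), 805) + d(J)) = 1/((9 - 15*(-12 - 1)) + 1) = 1/((9 - 15*(-13)) + 1) = 1/((9 + 195) + 1) = 1/(204 + 1) = 1/205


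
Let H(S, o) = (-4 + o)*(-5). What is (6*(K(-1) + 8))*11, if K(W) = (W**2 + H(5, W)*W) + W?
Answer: -1122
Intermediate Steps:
H(S, o) = 20 - 5*o
K(W) = W + W**2 + W*(20 - 5*W) (K(W) = (W**2 + (20 - 5*W)*W) + W = (W**2 + W*(20 - 5*W)) + W = W + W**2 + W*(20 - 5*W))
(6*(K(-1) + 8))*11 = (6*(-(21 - 4*(-1)) + 8))*11 = (6*(-(21 + 4) + 8))*11 = (6*(-1*25 + 8))*11 = (6*(-25 + 8))*11 = (6*(-17))*11 = -102*11 = -1122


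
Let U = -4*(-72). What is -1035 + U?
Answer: -747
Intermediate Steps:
U = 288
-1035 + U = -1035 + 288 = -747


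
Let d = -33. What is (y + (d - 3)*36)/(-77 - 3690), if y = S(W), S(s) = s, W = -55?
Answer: 1351/3767 ≈ 0.35864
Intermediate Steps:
y = -55
(y + (d - 3)*36)/(-77 - 3690) = (-55 + (-33 - 3)*36)/(-77 - 3690) = (-55 - 36*36)/(-3767) = (-55 - 1296)*(-1/3767) = -1351*(-1/3767) = 1351/3767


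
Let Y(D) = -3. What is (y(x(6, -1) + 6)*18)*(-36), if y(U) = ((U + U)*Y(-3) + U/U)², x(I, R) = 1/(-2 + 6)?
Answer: -863298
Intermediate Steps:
x(I, R) = ¼ (x(I, R) = 1/4 = ¼)
y(U) = (1 - 6*U)² (y(U) = ((U + U)*(-3) + U/U)² = ((2*U)*(-3) + 1)² = (-6*U + 1)² = (1 - 6*U)²)
(y(x(6, -1) + 6)*18)*(-36) = ((1 - 6*(¼ + 6))²*18)*(-36) = ((1 - 6*25/4)²*18)*(-36) = ((1 - 75/2)²*18)*(-36) = ((-73/2)²*18)*(-36) = ((5329/4)*18)*(-36) = (47961/2)*(-36) = -863298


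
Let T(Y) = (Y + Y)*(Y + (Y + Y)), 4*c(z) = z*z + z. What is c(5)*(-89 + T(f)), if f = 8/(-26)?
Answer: -224175/338 ≈ -663.24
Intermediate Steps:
c(z) = z/4 + z²/4 (c(z) = (z*z + z)/4 = (z² + z)/4 = (z + z²)/4 = z/4 + z²/4)
f = -4/13 (f = 8*(-1/26) = -4/13 ≈ -0.30769)
T(Y) = 6*Y² (T(Y) = (2*Y)*(Y + 2*Y) = (2*Y)*(3*Y) = 6*Y²)
c(5)*(-89 + T(f)) = ((¼)*5*(1 + 5))*(-89 + 6*(-4/13)²) = ((¼)*5*6)*(-89 + 6*(16/169)) = 15*(-89 + 96/169)/2 = (15/2)*(-14945/169) = -224175/338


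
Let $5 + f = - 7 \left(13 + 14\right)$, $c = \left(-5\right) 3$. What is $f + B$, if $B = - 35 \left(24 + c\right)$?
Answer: $-509$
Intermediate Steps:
$c = -15$
$B = -315$ ($B = - 35 \left(24 - 15\right) = \left(-35\right) 9 = -315$)
$f = -194$ ($f = -5 - 7 \left(13 + 14\right) = -5 - 189 = -194$)
$f + B = -194 - 315 = -509$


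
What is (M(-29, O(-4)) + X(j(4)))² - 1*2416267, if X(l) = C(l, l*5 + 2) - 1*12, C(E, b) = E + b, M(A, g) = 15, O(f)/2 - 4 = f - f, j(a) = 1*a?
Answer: -2415426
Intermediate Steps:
j(a) = a
O(f) = 8 (O(f) = 8 + 2*(f - f) = 8 + 2*0 = 8 + 0 = 8)
X(l) = -10 + 6*l (X(l) = (l + (l*5 + 2)) - 1*12 = (l + (5*l + 2)) - 12 = (l + (2 + 5*l)) - 12 = (2 + 6*l) - 12 = -10 + 6*l)
(M(-29, O(-4)) + X(j(4)))² - 1*2416267 = (15 + (-10 + 6*4))² - 1*2416267 = (15 + (-10 + 24))² - 2416267 = (15 + 14)² - 2416267 = 29² - 2416267 = 841 - 2416267 = -2415426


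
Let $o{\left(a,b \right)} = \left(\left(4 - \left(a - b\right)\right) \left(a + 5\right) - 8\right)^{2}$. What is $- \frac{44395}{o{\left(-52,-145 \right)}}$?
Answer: $- \frac{8879}{3486125} \approx -0.002547$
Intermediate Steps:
$o{\left(a,b \right)} = \left(-8 + \left(5 + a\right) \left(4 + b - a\right)\right)^{2}$ ($o{\left(a,b \right)} = \left(\left(4 + b - a\right) \left(5 + a\right) - 8\right)^{2} = \left(\left(5 + a\right) \left(4 + b - a\right) - 8\right)^{2} = \left(-8 + \left(5 + a\right) \left(4 + b - a\right)\right)^{2}$)
$- \frac{44395}{o{\left(-52,-145 \right)}} = - \frac{44395}{\left(12 - -52 - \left(-52\right)^{2} + 5 \left(-145\right) - -7540\right)^{2}} = - \frac{44395}{\left(12 + 52 - 2704 - 725 + 7540\right)^{2}} = - \frac{44395}{4175^{2}} = - \frac{44395}{17430625} = \left(-44395\right) \frac{1}{17430625} = - \frac{8879}{3486125}$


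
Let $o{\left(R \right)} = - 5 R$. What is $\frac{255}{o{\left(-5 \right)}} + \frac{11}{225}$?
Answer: $\frac{2306}{225} \approx 10.249$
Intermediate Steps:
$\frac{255}{o{\left(-5 \right)}} + \frac{11}{225} = \frac{255}{\left(-5\right) \left(-5\right)} + \frac{11}{225} = \frac{255}{25} + 11 \cdot \frac{1}{225} = 255 \cdot \frac{1}{25} + \frac{11}{225} = \frac{51}{5} + \frac{11}{225} = \frac{2306}{225}$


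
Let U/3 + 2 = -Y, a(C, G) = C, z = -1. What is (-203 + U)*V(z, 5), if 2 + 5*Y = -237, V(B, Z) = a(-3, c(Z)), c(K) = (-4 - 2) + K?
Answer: 984/5 ≈ 196.80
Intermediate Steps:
c(K) = -6 + K
V(B, Z) = -3
Y = -239/5 (Y = -⅖ + (⅕)*(-237) = -⅖ - 237/5 = -239/5 ≈ -47.800)
U = 687/5 (U = -6 + 3*(-1*(-239/5)) = -6 + 3*(239/5) = -6 + 717/5 = 687/5 ≈ 137.40)
(-203 + U)*V(z, 5) = (-203 + 687/5)*(-3) = -328/5*(-3) = 984/5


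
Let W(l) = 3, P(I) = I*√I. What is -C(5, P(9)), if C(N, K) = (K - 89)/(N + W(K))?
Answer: 31/4 ≈ 7.7500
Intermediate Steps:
P(I) = I^(3/2)
C(N, K) = (-89 + K)/(3 + N) (C(N, K) = (K - 89)/(N + 3) = (-89 + K)/(3 + N))
-C(5, P(9)) = -(-89 + 9^(3/2))/(3 + 5) = -(-89 + 27)/8 = -(-62)/8 = -1*(-31/4) = 31/4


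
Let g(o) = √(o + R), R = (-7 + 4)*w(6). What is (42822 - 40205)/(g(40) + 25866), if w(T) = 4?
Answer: 33845661/334524964 - 2617*√7/334524964 ≈ 0.10115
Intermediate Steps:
R = -12 (R = (-7 + 4)*4 = -3*4 = -12)
g(o) = √(-12 + o) (g(o) = √(o - 12) = √(-12 + o))
(42822 - 40205)/(g(40) + 25866) = (42822 - 40205)/(√(-12 + 40) + 25866) = 2617/(√28 + 25866) = 2617/(2*√7 + 25866) = 2617/(25866 + 2*√7)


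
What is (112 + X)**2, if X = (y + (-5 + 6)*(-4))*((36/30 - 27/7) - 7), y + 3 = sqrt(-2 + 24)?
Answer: 42027164/1225 - 607048*sqrt(22)/175 ≈ 18038.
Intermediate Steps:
y = -3 + sqrt(22) (y = -3 + sqrt(-2 + 24) = -3 + sqrt(22) ≈ 1.6904)
X = 338/5 - 338*sqrt(22)/35 (X = ((-3 + sqrt(22)) + (-5 + 6)*(-4))*((36/30 - 27/7) - 7) = ((-3 + sqrt(22)) + 1*(-4))*((36*(1/30) - 27*1/7) - 7) = ((-3 + sqrt(22)) - 4)*((6/5 - 27/7) - 7) = (-7 + sqrt(22))*(-93/35 - 7) = (-7 + sqrt(22))*(-338/35) = 338/5 - 338*sqrt(22)/35 ≈ 22.304)
(112 + X)**2 = (112 + (338/5 - 338*sqrt(22)/35))**2 = (898/5 - 338*sqrt(22)/35)**2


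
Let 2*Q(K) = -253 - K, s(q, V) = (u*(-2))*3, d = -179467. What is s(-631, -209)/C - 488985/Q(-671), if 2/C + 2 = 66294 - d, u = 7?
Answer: -1079125236/209 ≈ -5.1633e+6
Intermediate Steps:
s(q, V) = -42 (s(q, V) = (7*(-2))*3 = -14*3 = -42)
C = 2/245759 (C = 2/(-2 + (66294 - 1*(-179467))) = 2/(-2 + (66294 + 179467)) = 2/(-2 + 245761) = 2/245759 ≈ 8.1381e-6)
Q(K) = -253/2 - K/2 (Q(K) = (-253 - K)/2 = -253/2 - K/2)
s(-631, -209)/C - 488985/Q(-671) = -42/2/245759 - 488985/(-253/2 - ½*(-671)) = -42*245759/2 - 488985/(-253/2 + 671/2) = -5160939 - 488985/209 = -1079125236/209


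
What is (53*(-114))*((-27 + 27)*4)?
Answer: 0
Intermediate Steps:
(53*(-114))*((-27 + 27)*4) = -0*4 = -6042*0 = 0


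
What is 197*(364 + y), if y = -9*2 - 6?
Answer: 66980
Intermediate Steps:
y = -24 (y = -18 - 6 = -24)
197*(364 + y) = 197*(364 - 24) = 197*340 = 66980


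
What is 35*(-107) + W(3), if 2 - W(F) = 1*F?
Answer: -3746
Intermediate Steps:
W(F) = 2 - F
35*(-107) + W(3) = 35*(-107) + (2 - 1*3) = -3745 + (2 - 3) = -3745 - 1 = -3746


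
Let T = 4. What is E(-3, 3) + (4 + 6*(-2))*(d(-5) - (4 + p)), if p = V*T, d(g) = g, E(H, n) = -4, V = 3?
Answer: 164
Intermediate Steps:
p = 12 (p = 3*4 = 12)
E(-3, 3) + (4 + 6*(-2))*(d(-5) - (4 + p)) = -4 + (4 + 6*(-2))*(-5 - (4 + 12)) = -4 + (4 - 12)*(-5 - 1*16) = -4 - 8*(-5 - 16) = -4 - 8*(-21) = -4 + 168 = 164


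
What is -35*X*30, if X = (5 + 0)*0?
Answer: 0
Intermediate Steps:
X = 0 (X = 5*0 = 0)
-35*X*30 = -35*0*30 = 0*30 = 0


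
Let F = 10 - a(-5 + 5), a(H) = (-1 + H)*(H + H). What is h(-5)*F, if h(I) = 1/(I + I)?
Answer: -1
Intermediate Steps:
h(I) = 1/(2*I)
a(H) = 2*H*(-1 + H) (a(H) = (-1 + H)*(2*H) = 2*H*(-1 + H))
F = 10 (F = 10 - 2*(-5 + 5)*(-1 + (-5 + 5)) = 10 - 2*0*(-1 + 0) = 10 - 2*0*(-1) = 10 - 1*0 = 10 + 0 = 10)
h(-5)*F = ((½)/(-5))*10 = ((½)*(-⅕))*10 = -⅒*10 = -1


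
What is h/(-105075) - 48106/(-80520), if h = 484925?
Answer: -226609487/56404260 ≈ -4.0176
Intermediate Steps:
h/(-105075) - 48106/(-80520) = 484925/(-105075) - 48106/(-80520) = 484925*(-1/105075) - 48106*(-1/80520) = -19397/4203 + 24053/40260 = -226609487/56404260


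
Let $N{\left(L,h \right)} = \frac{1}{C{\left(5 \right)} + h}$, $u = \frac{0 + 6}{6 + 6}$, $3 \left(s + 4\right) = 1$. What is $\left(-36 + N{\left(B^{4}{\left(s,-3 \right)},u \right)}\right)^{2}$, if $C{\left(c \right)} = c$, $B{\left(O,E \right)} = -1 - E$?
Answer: $\frac{155236}{121} \approx 1282.9$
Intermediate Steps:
$s = - \frac{11}{3}$ ($s = -4 + \frac{1}{3} \cdot 1 = -4 + \frac{1}{3} = - \frac{11}{3} \approx -3.6667$)
$u = \frac{1}{2}$ ($u = \frac{6}{12} = 6 \cdot \frac{1}{12} = \frac{1}{2} \approx 0.5$)
$N{\left(L,h \right)} = \frac{1}{5 + h}$
$\left(-36 + N{\left(B^{4}{\left(s,-3 \right)},u \right)}\right)^{2} = \left(-36 + \frac{1}{5 + \frac{1}{2}}\right)^{2} = \left(-36 + \frac{1}{\frac{11}{2}}\right)^{2} = \left(-36 + \frac{2}{11}\right)^{2} = \left(- \frac{394}{11}\right)^{2} = \frac{155236}{121}$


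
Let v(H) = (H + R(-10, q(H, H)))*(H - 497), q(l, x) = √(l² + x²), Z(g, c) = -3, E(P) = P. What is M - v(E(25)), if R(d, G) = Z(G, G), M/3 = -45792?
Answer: -126992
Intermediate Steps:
M = -137376 (M = 3*(-45792) = -137376)
R(d, G) = -3
v(H) = (-497 + H)*(-3 + H) (v(H) = (H - 3)*(H - 497) = (-3 + H)*(-497 + H) = (-497 + H)*(-3 + H))
M - v(E(25)) = -137376 - (1491 + 25² - 500*25) = -137376 - (1491 + 625 - 12500) = -137376 - 1*(-10384) = -137376 + 10384 = -126992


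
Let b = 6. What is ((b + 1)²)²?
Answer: 2401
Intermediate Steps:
((b + 1)²)² = ((6 + 1)²)² = (7²)² = 49² = 2401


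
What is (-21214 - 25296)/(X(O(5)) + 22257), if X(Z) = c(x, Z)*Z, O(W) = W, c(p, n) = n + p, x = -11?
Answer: -46510/22227 ≈ -2.0925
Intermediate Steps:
X(Z) = Z*(-11 + Z) (X(Z) = (Z - 11)*Z = (-11 + Z)*Z = Z*(-11 + Z))
(-21214 - 25296)/(X(O(5)) + 22257) = (-21214 - 25296)/(5*(-11 + 5) + 22257) = -46510/(5*(-6) + 22257) = -46510/(-30 + 22257) = -46510/22227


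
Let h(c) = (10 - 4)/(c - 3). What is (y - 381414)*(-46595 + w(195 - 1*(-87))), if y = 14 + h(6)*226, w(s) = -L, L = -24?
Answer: 17741129308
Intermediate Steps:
h(c) = 6/(-3 + c)
w(s) = 24 (w(s) = -1*(-24) = 24)
y = 466 (y = 14 + (6/(-3 + 6))*226 = 14 + (6/3)*226 = 14 + (6*(1/3))*226 = 14 + 2*226 = 14 + 452 = 466)
(y - 381414)*(-46595 + w(195 - 1*(-87))) = (466 - 381414)*(-46595 + 24) = -380948*(-46571) = 17741129308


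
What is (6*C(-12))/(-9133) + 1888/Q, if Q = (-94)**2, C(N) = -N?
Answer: 4151728/20174797 ≈ 0.20579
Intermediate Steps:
Q = 8836
(6*C(-12))/(-9133) + 1888/Q = (6*(-1*(-12)))/(-9133) + 1888/8836 = (6*12)*(-1/9133) + 1888*(1/8836) = 72*(-1/9133) + 472/2209 = -72/9133 + 472/2209 = 4151728/20174797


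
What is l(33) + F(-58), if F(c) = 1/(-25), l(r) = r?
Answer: 824/25 ≈ 32.960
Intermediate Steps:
F(c) = -1/25
l(33) + F(-58) = 33 - 1/25 = 824/25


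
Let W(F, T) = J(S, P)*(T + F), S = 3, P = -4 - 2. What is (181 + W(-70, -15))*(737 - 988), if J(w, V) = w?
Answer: 18574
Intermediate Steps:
P = -6
W(F, T) = 3*F + 3*T (W(F, T) = 3*(T + F) = 3*(F + T) = 3*F + 3*T)
(181 + W(-70, -15))*(737 - 988) = (181 + (3*(-70) + 3*(-15)))*(737 - 988) = (181 + (-210 - 45))*(-251) = (181 - 255)*(-251) = -74*(-251) = 18574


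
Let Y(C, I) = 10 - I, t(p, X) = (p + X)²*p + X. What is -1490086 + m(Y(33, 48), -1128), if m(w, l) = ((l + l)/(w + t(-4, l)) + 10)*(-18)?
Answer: -1273398027650/854477 ≈ -1.4903e+6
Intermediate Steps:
t(p, X) = X + p*(X + p)² (t(p, X) = (X + p)²*p + X = p*(X + p)² + X = X + p*(X + p)²)
m(w, l) = -180 - 36*l/(l + w - 4*(-4 + l)²) (m(w, l) = ((l + l)/(w + (l - 4*(l - 4)²)) + 10)*(-18) = ((2*l)/(w + (l - 4*(-4 + l)²)) + 10)*(-18) = ((2*l)/(l + w - 4*(-4 + l)²) + 10)*(-18) = (2*l/(l + w - 4*(-4 + l)²) + 10)*(-18) = (10 + 2*l/(l + w - 4*(-4 + l)²))*(-18) = -180 - 36*l/(l + w - 4*(-4 + l)²))
-1490086 + m(Y(33, 48), -1128) = -1490086 + 36*(-6*(-1128) - 5*(10 - 1*48) + 20*(-4 - 1128)²)/(-1128 + (10 - 1*48) - 4*(-4 - 1128)²) = -1490086 + 36*(6768 - 5*(10 - 48) + 20*(-1132)²)/(-1128 + (10 - 48) - 4*(-1132)²) = -1490086 + 36*(6768 - 5*(-38) + 20*1281424)/(-1128 - 38 - 4*1281424) = -1490086 + 36*(6768 + 190 + 25628480)/(-1128 - 38 - 5125696) = -1490086 + 36*25635438/(-5126862) = -1490086 + 36*(-1/5126862)*25635438 = -1490086 - 153812628/854477 = -1273398027650/854477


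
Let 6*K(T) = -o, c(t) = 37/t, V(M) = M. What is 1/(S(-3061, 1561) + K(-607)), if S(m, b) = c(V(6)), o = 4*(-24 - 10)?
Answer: 6/173 ≈ 0.034682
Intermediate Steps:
o = -136 (o = 4*(-34) = -136)
S(m, b) = 37/6
K(T) = 68/3 (K(T) = (-1*(-136))/6 = (⅙)*136 = 68/3)
1/(S(-3061, 1561) + K(-607)) = 1/(37/6 + 68/3) = 1/(173/6) = 6/173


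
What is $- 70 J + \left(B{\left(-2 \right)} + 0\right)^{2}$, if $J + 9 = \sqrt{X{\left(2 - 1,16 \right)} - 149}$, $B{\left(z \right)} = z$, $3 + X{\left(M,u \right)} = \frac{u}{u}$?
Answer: $634 - 70 i \sqrt{151} \approx 634.0 - 860.17 i$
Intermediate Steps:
$X{\left(M,u \right)} = -2$ ($X{\left(M,u \right)} = -3 + \frac{u}{u} = -3 + 1 = -2$)
$J = -9 + i \sqrt{151}$ ($J = -9 + \sqrt{-2 - 149} = -9 + \sqrt{-151} = -9 + i \sqrt{151} \approx -9.0 + 12.288 i$)
$- 70 J + \left(B{\left(-2 \right)} + 0\right)^{2} = - 70 \left(-9 + i \sqrt{151}\right) + \left(-2 + 0\right)^{2} = \left(630 - 70 i \sqrt{151}\right) + \left(-2\right)^{2} = \left(630 - 70 i \sqrt{151}\right) + 4 = 634 - 70 i \sqrt{151}$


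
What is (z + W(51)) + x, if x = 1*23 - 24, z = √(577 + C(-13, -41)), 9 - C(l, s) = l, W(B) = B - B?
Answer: -1 + √599 ≈ 23.474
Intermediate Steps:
W(B) = 0
C(l, s) = 9 - l
z = √599 (z = √(577 + (9 - 1*(-13))) = √(577 + (9 + 13)) = √(577 + 22) = √599 ≈ 24.474)
x = -1 (x = 23 - 24 = -1)
(z + W(51)) + x = (√599 + 0) - 1 = √599 - 1 = -1 + √599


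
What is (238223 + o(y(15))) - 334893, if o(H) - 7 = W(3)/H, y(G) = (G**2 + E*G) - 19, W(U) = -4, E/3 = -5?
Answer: -1836593/19 ≈ -96663.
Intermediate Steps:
E = -15 (E = 3*(-5) = -15)
y(G) = -19 + G**2 - 15*G (y(G) = (G**2 - 15*G) - 19 = -19 + G**2 - 15*G)
o(H) = 7 - 4/H
(238223 + o(y(15))) - 334893 = (238223 + (7 - 4/(-19 + 15**2 - 15*15))) - 334893 = (238223 + (7 - 4/(-19 + 225 - 225))) - 334893 = (238223 + (7 - 4/(-19))) - 334893 = (238223 + (7 - 4*(-1/19))) - 334893 = (238223 + (7 + 4/19)) - 334893 = (238223 + 137/19) - 334893 = 4526374/19 - 334893 = -1836593/19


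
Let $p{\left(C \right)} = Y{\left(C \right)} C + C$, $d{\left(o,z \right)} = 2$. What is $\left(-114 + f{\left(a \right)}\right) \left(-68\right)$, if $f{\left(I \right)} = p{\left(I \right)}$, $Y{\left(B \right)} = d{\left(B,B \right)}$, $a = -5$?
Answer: $8772$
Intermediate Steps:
$Y{\left(B \right)} = 2$
$p{\left(C \right)} = 3 C$ ($p{\left(C \right)} = 2 C + C = 3 C$)
$f{\left(I \right)} = 3 I$
$\left(-114 + f{\left(a \right)}\right) \left(-68\right) = \left(-114 + 3 \left(-5\right)\right) \left(-68\right) = \left(-114 - 15\right) \left(-68\right) = \left(-129\right) \left(-68\right) = 8772$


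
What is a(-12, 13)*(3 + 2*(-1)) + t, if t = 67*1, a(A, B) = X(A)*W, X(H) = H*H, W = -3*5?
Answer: -2093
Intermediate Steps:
W = -15
X(H) = H**2
a(A, B) = -15*A**2 (a(A, B) = A**2*(-15) = -15*A**2)
t = 67
a(-12, 13)*(3 + 2*(-1)) + t = (-15*(-12)**2)*(3 + 2*(-1)) + 67 = (-15*144)*(3 - 2) + 67 = -2160*1 + 67 = -2160 + 67 = -2093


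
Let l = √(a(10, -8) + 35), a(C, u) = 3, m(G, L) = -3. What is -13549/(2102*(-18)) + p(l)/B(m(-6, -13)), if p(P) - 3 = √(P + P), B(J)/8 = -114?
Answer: 1020265/2875536 - 2^(¾)*19^(¼)/912 ≈ 0.35096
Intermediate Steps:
B(J) = -912 (B(J) = 8*(-114) = -912)
l = √38 (l = √(3 + 35) = √38 ≈ 6.1644)
p(P) = 3 + √2*√P (p(P) = 3 + √(P + P) = 3 + √(2*P) = 3 + √2*√P)
-13549/(2102*(-18)) + p(l)/B(m(-6, -13)) = -13549/(2102*(-18)) + (3 + √2*√(√38))/(-912) = -13549/(-37836) + (3 + √2*38^(¼))*(-1/912) = -13549*(-1/37836) + (3 + 2^(¾)*19^(¼))*(-1/912) = 13549/37836 + (-1/304 - 2^(¾)*19^(¼)/912) = 1020265/2875536 - 2^(¾)*19^(¼)/912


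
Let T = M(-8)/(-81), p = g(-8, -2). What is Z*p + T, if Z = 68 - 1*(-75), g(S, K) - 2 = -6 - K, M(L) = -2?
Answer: -23164/81 ≈ -285.98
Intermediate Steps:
g(S, K) = -4 - K (g(S, K) = 2 + (-6 - K) = -4 - K)
p = -2 (p = -4 - 1*(-2) = -4 + 2 = -2)
Z = 143 (Z = 68 + 75 = 143)
T = 2/81 (T = -2/(-81) = -2*(-1/81) = 2/81 ≈ 0.024691)
Z*p + T = 143*(-2) + 2/81 = -286 + 2/81 = -23164/81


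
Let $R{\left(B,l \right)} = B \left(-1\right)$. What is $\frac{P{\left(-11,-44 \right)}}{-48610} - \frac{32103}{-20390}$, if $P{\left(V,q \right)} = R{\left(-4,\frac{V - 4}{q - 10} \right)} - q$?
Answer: $\frac{155954811}{99115790} \approx 1.5735$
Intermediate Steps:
$R{\left(B,l \right)} = - B$
$P{\left(V,q \right)} = 4 - q$ ($P{\left(V,q \right)} = \left(-1\right) \left(-4\right) - q = 4 - q$)
$\frac{P{\left(-11,-44 \right)}}{-48610} - \frac{32103}{-20390} = \frac{4 - -44}{-48610} - \frac{32103}{-20390} = \left(4 + 44\right) \left(- \frac{1}{48610}\right) - - \frac{32103}{20390} = 48 \left(- \frac{1}{48610}\right) + \frac{32103}{20390} = - \frac{24}{24305} + \frac{32103}{20390} = \frac{155954811}{99115790}$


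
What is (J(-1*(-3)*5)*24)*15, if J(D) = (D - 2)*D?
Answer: 70200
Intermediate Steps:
J(D) = D*(-2 + D) (J(D) = (-2 + D)*D = D*(-2 + D))
(J(-1*(-3)*5)*24)*15 = (((-1*(-3)*5)*(-2 - 1*(-3)*5))*24)*15 = (((3*5)*(-2 + 3*5))*24)*15 = ((15*(-2 + 15))*24)*15 = ((15*13)*24)*15 = (195*24)*15 = 4680*15 = 70200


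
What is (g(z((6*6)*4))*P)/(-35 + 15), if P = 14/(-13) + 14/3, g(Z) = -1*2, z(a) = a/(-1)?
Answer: 14/39 ≈ 0.35897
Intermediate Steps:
z(a) = -a (z(a) = a*(-1) = -a)
g(Z) = -2
P = 140/39 (P = 14*(-1/13) + 14*(1/3) = -14/13 + 14/3 = 140/39 ≈ 3.5897)
(g(z((6*6)*4))*P)/(-35 + 15) = (-2*140/39)/(-35 + 15) = -280/39/(-20) = -280/39*(-1/20) = 14/39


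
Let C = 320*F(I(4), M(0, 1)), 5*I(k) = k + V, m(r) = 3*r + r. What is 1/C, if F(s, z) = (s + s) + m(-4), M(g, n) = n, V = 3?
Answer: -1/4224 ≈ -0.00023674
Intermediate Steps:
m(r) = 4*r
I(k) = ⅗ + k/5 (I(k) = (k + 3)/5 = (3 + k)/5 = ⅗ + k/5)
F(s, z) = -16 + 2*s (F(s, z) = (s + s) + 4*(-4) = 2*s - 16 = -16 + 2*s)
C = -4224 (C = 320*(-16 + 2*(⅗ + (⅕)*4)) = 320*(-16 + 2*(⅗ + ⅘)) = 320*(-16 + 2*(7/5)) = 320*(-16 + 14/5) = 320*(-66/5) = -4224)
1/C = 1/(-4224) = -1/4224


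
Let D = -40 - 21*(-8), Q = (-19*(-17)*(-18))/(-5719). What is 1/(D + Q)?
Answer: 301/38834 ≈ 0.0077509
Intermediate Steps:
Q = 306/301 (Q = (323*(-18))*(-1/5719) = -5814*(-1/5719) = 306/301 ≈ 1.0166)
D = 128 (D = -40 + 168 = 128)
1/(D + Q) = 1/(128 + 306/301) = 1/(38834/301) = 301/38834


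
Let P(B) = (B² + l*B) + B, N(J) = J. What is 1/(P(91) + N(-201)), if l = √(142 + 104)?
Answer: 8171/64728115 - 91*√246/64728115 ≈ 0.00010419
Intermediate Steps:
l = √246 ≈ 15.684
P(B) = B + B² + B*√246 (P(B) = (B² + √246*B) + B = (B² + B*√246) + B = B + B² + B*√246)
1/(P(91) + N(-201)) = 1/(91*(1 + 91 + √246) - 201) = 1/(91*(92 + √246) - 201) = 1/((8372 + 91*√246) - 201) = 1/(8171 + 91*√246)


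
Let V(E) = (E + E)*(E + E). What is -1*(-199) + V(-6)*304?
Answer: 43975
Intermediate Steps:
V(E) = 4*E² (V(E) = (2*E)*(2*E) = 4*E²)
-1*(-199) + V(-6)*304 = -1*(-199) + (4*(-6)²)*304 = 199 + (4*36)*304 = 199 + 144*304 = 199 + 43776 = 43975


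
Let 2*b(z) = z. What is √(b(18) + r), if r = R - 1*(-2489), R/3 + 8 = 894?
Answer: 2*√1289 ≈ 71.805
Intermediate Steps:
R = 2658 (R = -24 + 3*894 = -24 + 2682 = 2658)
b(z) = z/2
r = 5147 (r = 2658 - 1*(-2489) = 2658 + 2489 = 5147)
√(b(18) + r) = √((½)*18 + 5147) = √(9 + 5147) = √5156 = 2*√1289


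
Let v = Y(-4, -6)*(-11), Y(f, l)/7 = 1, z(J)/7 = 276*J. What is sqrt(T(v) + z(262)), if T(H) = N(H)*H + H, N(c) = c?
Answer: 2*sqrt(128009) ≈ 715.57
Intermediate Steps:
z(J) = 1932*J (z(J) = 7*(276*J) = 1932*J)
Y(f, l) = 7 (Y(f, l) = 7*1 = 7)
v = -77 (v = 7*(-11) = -77)
T(H) = H + H**2 (T(H) = H*H + H = H**2 + H = H + H**2)
sqrt(T(v) + z(262)) = sqrt(-77*(1 - 77) + 1932*262) = sqrt(-77*(-76) + 506184) = sqrt(5852 + 506184) = sqrt(512036) = 2*sqrt(128009)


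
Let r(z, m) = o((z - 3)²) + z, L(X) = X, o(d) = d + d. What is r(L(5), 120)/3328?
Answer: 1/256 ≈ 0.0039063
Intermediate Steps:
o(d) = 2*d
r(z, m) = z + 2*(-3 + z)² (r(z, m) = 2*(z - 3)² + z = 2*(-3 + z)² + z = z + 2*(-3 + z)²)
r(L(5), 120)/3328 = (5 + 2*(-3 + 5)²)/3328 = (5 + 2*2²)*(1/3328) = (5 + 2*4)*(1/3328) = (5 + 8)*(1/3328) = 13*(1/3328) = 1/256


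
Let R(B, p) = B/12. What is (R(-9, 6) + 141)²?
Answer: 314721/16 ≈ 19670.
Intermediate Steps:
R(B, p) = B/12 (R(B, p) = B*(1/12) = B/12)
(R(-9, 6) + 141)² = ((1/12)*(-9) + 141)² = (-¾ + 141)² = (561/4)² = 314721/16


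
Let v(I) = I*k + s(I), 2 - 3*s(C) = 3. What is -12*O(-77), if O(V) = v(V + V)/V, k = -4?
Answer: 7388/77 ≈ 95.948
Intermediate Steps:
s(C) = -⅓ (s(C) = ⅔ - ⅓*3 = ⅔ - 1 = -⅓)
v(I) = -⅓ - 4*I (v(I) = I*(-4) - ⅓ = -4*I - ⅓ = -⅓ - 4*I)
O(V) = (-⅓ - 8*V)/V (O(V) = (-⅓ - 4*(V + V))/V = (-⅓ - 8*V)/V)
-12*O(-77) = -12*(-8 - ⅓/(-77)) = -12*(-8 - ⅓*(-1/77)) = -12*(-8 + 1/231) = -12*(-1847/231) = 7388/77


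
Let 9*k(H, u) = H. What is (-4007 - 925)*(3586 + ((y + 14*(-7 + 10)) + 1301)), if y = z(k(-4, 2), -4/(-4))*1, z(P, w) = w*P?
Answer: -24307636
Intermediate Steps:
k(H, u) = H/9
z(P, w) = P*w
y = -4/9 (y = (((⅑)*(-4))*(-4/(-4)))*1 = -(-16)*(-1)/(9*4)*1 = -4/9*1*1 = -4/9*1 = -4/9 ≈ -0.44444)
(-4007 - 925)*(3586 + ((y + 14*(-7 + 10)) + 1301)) = (-4007 - 925)*(3586 + ((-4/9 + 14*(-7 + 10)) + 1301)) = -4932*(3586 + ((-4/9 + 14*3) + 1301)) = -4932*(3586 + ((-4/9 + 42) + 1301)) = -4932*(3586 + (374/9 + 1301)) = -4932*(3586 + 12083/9) = -4932*44357/9 = -24307636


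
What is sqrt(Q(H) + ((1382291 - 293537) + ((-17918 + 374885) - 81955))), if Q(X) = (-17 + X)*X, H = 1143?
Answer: 4*sqrt(165674) ≈ 1628.1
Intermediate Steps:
Q(X) = X*(-17 + X)
sqrt(Q(H) + ((1382291 - 293537) + ((-17918 + 374885) - 81955))) = sqrt(1143*(-17 + 1143) + ((1382291 - 293537) + ((-17918 + 374885) - 81955))) = sqrt(1143*1126 + (1088754 + (356967 - 81955))) = sqrt(1287018 + (1088754 + 275012)) = sqrt(1287018 + 1363766) = sqrt(2650784) = 4*sqrt(165674)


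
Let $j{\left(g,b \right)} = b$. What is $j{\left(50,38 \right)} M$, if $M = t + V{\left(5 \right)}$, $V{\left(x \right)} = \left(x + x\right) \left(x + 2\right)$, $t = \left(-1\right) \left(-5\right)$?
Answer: $2850$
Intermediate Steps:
$t = 5$
$V{\left(x \right)} = 2 x \left(2 + x\right)$
$M = 75$ ($M = 5 + 2 \cdot 5 \left(2 + 5\right) = 5 + 2 \cdot 5 \cdot 7 = 5 + 70 = 75$)
$j{\left(50,38 \right)} M = 38 \cdot 75 = 2850$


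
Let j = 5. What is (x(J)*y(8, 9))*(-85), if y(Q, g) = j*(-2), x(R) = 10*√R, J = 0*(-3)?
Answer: 0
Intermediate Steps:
J = 0
y(Q, g) = -10 (y(Q, g) = 5*(-2) = -10)
(x(J)*y(8, 9))*(-85) = ((10*√0)*(-10))*(-85) = ((10*0)*(-10))*(-85) = (0*(-10))*(-85) = 0*(-85) = 0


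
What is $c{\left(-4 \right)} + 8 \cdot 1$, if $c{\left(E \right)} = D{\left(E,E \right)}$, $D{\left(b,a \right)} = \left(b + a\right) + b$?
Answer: $-4$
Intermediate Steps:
$D{\left(b,a \right)} = a + 2 b$ ($D{\left(b,a \right)} = \left(a + b\right) + b = a + 2 b$)
$c{\left(E \right)} = 3 E$ ($c{\left(E \right)} = E + 2 E = 3 E$)
$c{\left(-4 \right)} + 8 \cdot 1 = 3 \left(-4\right) + 8 \cdot 1 = -12 + 8 = -4$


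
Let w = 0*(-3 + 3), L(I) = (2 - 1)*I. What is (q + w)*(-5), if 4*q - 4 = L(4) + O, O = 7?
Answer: -75/4 ≈ -18.750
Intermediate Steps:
L(I) = I (L(I) = 1*I = I)
q = 15/4 (q = 1 + (4 + 7)/4 = 1 + (¼)*11 = 1 + 11/4 = 15/4 ≈ 3.7500)
w = 0 (w = 0*0 = 0)
(q + w)*(-5) = (15/4 + 0)*(-5) = (15/4)*(-5) = -75/4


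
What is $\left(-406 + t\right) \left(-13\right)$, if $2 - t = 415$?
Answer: $10647$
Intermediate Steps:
$t = -413$ ($t = 2 - 415 = -413$)
$\left(-406 + t\right) \left(-13\right) = \left(-406 - 413\right) \left(-13\right) = \left(-819\right) \left(-13\right) = 10647$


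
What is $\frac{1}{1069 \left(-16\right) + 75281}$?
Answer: $\frac{1}{58177} \approx 1.7189 \cdot 10^{-5}$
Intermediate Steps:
$\frac{1}{1069 \left(-16\right) + 75281} = \frac{1}{-17104 + 75281} = \frac{1}{58177}$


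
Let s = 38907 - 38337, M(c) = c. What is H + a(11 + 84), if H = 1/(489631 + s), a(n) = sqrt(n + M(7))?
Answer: 1/490201 + sqrt(102) ≈ 10.100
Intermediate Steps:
s = 570
a(n) = sqrt(7 + n) (a(n) = sqrt(n + 7) = sqrt(7 + n))
H = 1/490201 (H = 1/(489631 + 570) = 1/490201 ≈ 2.0400e-6)
H + a(11 + 84) = 1/490201 + sqrt(7 + (11 + 84)) = 1/490201 + sqrt(7 + 95) = 1/490201 + sqrt(102)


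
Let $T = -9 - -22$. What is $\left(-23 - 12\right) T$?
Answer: $-455$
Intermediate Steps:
$T = 13$ ($T = -9 + 22 = 13$)
$\left(-23 - 12\right) T = \left(-23 - 12\right) 13 = \left(-35\right) 13 = -455$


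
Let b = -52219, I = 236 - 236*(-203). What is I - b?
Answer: 100363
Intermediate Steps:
I = 48144 (I = 236 + 47908 = 48144)
I - b = 48144 - 1*(-52219) = 48144 + 52219 = 100363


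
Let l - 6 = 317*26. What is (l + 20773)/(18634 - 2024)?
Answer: 29021/16610 ≈ 1.7472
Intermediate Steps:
l = 8248 (l = 6 + 317*26 = 6 + 8242 = 8248)
(l + 20773)/(18634 - 2024) = (8248 + 20773)/(18634 - 2024) = 29021/16610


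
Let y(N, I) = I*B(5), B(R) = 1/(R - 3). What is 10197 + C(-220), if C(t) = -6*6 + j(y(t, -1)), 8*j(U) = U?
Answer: 162575/16 ≈ 10161.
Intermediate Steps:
B(R) = 1/(-3 + R)
y(N, I) = I/2 (y(N, I) = I/(-3 + 5) = I/2)
j(U) = U/8
C(t) = -577/16 (C(t) = -6*6 + ((1/2)*(-1))/8 = -36 + (1/8)*(-1/2) = -36 - 1/16 = -577/16)
10197 + C(-220) = 10197 - 577/16 = 162575/16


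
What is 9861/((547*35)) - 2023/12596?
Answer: 85478821/241150420 ≈ 0.35446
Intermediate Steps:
9861/((547*35)) - 2023/12596 = 9861/19145 - 2023*1/12596 = 9861*(1/19145) - 2023/12596 = 9861/19145 - 2023/12596 = 85478821/241150420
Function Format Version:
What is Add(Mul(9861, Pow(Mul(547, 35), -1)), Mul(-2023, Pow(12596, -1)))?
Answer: Rational(85478821, 241150420) ≈ 0.35446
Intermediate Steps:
Add(Mul(9861, Pow(Mul(547, 35), -1)), Mul(-2023, Pow(12596, -1))) = Add(Mul(9861, Pow(19145, -1)), Mul(-2023, Rational(1, 12596))) = Add(Mul(9861, Rational(1, 19145)), Rational(-2023, 12596)) = Add(Rational(9861, 19145), Rational(-2023, 12596)) = Rational(85478821, 241150420)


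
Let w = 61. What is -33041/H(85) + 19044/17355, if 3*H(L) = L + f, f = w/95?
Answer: -18141291799/15688920 ≈ -1156.3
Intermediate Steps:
f = 61/95 ≈ 0.64211
H(L) = 61/285 + L/3 (H(L) = (L + 61/95)/3 = (61/95 + L)/3 = 61/285 + L/3)
-33041/H(85) + 19044/17355 = -33041/(61/285 + (1/3)*85) + 19044/17355 = -33041/(61/285 + 85/3) + 19044*(1/17355) = -33041/2712/95 + 6348/5785 = -33041*95/2712 + 6348/5785 = -3138895/2712 + 6348/5785 = -18141291799/15688920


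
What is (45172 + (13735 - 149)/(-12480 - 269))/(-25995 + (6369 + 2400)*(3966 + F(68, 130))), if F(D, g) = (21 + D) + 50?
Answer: 10664523/8492427625 ≈ 0.0012558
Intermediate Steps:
F(D, g) = 71 + D
(45172 + (13735 - 149)/(-12480 - 269))/(-25995 + (6369 + 2400)*(3966 + F(68, 130))) = (45172 + (13735 - 149)/(-12480 - 269))/(-25995 + (6369 + 2400)*(3966 + (71 + 68))) = (45172 + 13586/(-12749))/(-25995 + 8769*(3966 + 139)) = (45172 + 13586*(-1/12749))/(-25995 + 8769*4105) = (45172 - 13586/12749)/(-25995 + 35996745) = (575884242/12749)/35970750 = (575884242/12749)*(1/35970750) = 10664523/8492427625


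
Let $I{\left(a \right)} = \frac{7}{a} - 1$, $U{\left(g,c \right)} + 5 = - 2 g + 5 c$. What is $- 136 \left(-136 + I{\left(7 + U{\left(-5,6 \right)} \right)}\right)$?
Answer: $\frac{55828}{3} \approx 18609.0$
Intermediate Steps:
$U{\left(g,c \right)} = -5 - 2 g + 5 c$ ($U{\left(g,c \right)} = -5 + \left(- 2 g + 5 c\right) = -5 - 2 g + 5 c$)
$I{\left(a \right)} = -1 + \frac{7}{a}$
$- 136 \left(-136 + I{\left(7 + U{\left(-5,6 \right)} \right)}\right) = - 136 \left(-136 + \frac{7 - \left(7 - -35\right)}{7 - -35}\right) = - 136 \left(-136 + \frac{7 - \left(7 + \left(-5 + 10 + 30\right)\right)}{7 + \left(-5 + 10 + 30\right)}\right) = - 136 \left(-136 + \frac{7 - \left(7 + 35\right)}{7 + 35}\right) = - 136 \left(-136 + \frac{7 - 42}{42}\right) = - 136 \left(-136 + \frac{1}{42} \left(-35\right)\right) = - 136 \left(-136 - \frac{5}{6}\right) = \left(-136\right) \left(- \frac{821}{6}\right) = \frac{55828}{3}$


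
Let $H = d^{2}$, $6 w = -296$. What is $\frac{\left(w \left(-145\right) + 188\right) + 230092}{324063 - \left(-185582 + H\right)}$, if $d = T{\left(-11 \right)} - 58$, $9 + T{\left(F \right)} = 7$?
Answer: $\frac{142460}{303627} \approx 0.46919$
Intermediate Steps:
$w = - \frac{148}{3}$ ($w = \frac{1}{6} \left(-296\right) = - \frac{148}{3} \approx -49.333$)
$T{\left(F \right)} = -2$ ($T{\left(F \right)} = -9 + 7 = -2$)
$d = -60$ ($d = -2 - 58 = -60$)
$H = 3600$ ($H = \left(-60\right)^{2} = 3600$)
$\frac{\left(w \left(-145\right) + 188\right) + 230092}{324063 - \left(-185582 + H\right)} = \frac{\left(\left(- \frac{148}{3}\right) \left(-145\right) + 188\right) + 230092}{324063 + \left(185582 - 3600\right)} = \frac{\left(\frac{21460}{3} + 188\right) + 230092}{324063 + \left(185582 - 3600\right)} = \frac{\frac{22024}{3} + 230092}{324063 + 181982} = \frac{712300}{3 \cdot 506045} = \frac{712300}{3} \cdot \frac{1}{506045} = \frac{142460}{303627}$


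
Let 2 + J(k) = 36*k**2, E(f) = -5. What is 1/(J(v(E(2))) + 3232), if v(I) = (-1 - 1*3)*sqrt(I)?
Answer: 1/350 ≈ 0.0028571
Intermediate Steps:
v(I) = -4*sqrt(I) (v(I) = (-1 - 3)*sqrt(I) = -4*sqrt(I))
J(k) = -2 + 36*k**2
1/(J(v(E(2))) + 3232) = 1/((-2 + 36*(-4*I*sqrt(5))**2) + 3232) = 1/((-2 + 36*(-80)) + 3232) = 1/((-2 - 2880) + 3232) = 1/(-2882 + 3232) = 1/350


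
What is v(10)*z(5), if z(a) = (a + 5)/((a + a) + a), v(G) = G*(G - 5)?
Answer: 100/3 ≈ 33.333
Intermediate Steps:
v(G) = G*(-5 + G)
z(a) = (5 + a)/(3*a) (z(a) = (5 + a)/(2*a + a) = (5 + a)/((3*a)) = (5 + a)*(1/(3*a)) = (5 + a)/(3*a))
v(10)*z(5) = (10*(-5 + 10))*((1/3)*(5 + 5)/5) = (10*5)*((1/3)*(1/5)*10) = 50*(2/3) = 100/3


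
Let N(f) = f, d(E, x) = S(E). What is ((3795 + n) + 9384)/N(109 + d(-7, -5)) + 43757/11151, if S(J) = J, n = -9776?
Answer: 2019527/54162 ≈ 37.287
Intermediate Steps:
d(E, x) = E
((3795 + n) + 9384)/N(109 + d(-7, -5)) + 43757/11151 = ((3795 - 9776) + 9384)/(109 - 7) + 43757/11151 = (-5981 + 9384)/102 + 43757*(1/11151) = 3403*(1/102) + 6251/1593 = 3403/102 + 6251/1593 = 2019527/54162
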